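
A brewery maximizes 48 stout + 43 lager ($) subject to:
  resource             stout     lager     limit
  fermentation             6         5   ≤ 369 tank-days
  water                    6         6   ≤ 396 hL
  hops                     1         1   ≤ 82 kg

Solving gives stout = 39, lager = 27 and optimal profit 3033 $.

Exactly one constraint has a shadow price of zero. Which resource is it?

fermentation: 369/369 (binding)
water: 396/396 (binding)
hops: 66/82 (slack 16)
By complementary slackness, a constraint with positive slack has shadow price 0 → hops.

hops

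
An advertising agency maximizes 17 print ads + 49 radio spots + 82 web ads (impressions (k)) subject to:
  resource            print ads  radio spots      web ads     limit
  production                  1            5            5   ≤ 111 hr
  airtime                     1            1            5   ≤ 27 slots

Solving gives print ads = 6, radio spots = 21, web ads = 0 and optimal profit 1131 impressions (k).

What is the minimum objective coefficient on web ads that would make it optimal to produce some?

85

At the optimum: production uses 111 of 111 (binding); airtime uses 27 of 27 (binding).
Dual feasibility on the basic columns requires 1·y_production + 1·y_airtime = 17, 5·y_production + 1·y_airtime = 49.
Solving: y_production = 8, y_airtime = 9.
web ads enters the basis when its profit ≥ yᵀa₃ = 8·5 + 9·5 = 85.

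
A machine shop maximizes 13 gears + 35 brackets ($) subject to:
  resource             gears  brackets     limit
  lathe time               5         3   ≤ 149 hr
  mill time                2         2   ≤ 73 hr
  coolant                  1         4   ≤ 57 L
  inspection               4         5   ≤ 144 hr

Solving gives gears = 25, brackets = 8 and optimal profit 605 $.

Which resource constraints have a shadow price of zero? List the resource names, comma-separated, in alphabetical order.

inspection, mill time

lathe time: 149/149 (binding)
mill time: 66/73 (slack 7)
coolant: 57/57 (binding)
inspection: 140/144 (slack 4)
By complementary slackness, a constraint with positive slack has shadow price 0 → inspection, mill time.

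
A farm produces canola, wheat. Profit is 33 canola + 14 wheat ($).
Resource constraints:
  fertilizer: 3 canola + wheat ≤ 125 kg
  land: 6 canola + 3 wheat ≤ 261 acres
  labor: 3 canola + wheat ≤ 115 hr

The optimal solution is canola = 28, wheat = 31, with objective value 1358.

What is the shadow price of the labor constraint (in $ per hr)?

5

At the optimum: fertilizer uses 115 of 125 (slack = 10); land uses 261 of 261 (binding); labor uses 115 of 115 (binding).
Slack constraints have shadow price 0 (complementary slackness).
From A_Bᵀ y = c: 6·y_land + 3·y_labor = 33; 3·y_land + 1·y_labor = 14.
Solving: y_land = 3, y_labor = 5.
Shadow price of labor = 5.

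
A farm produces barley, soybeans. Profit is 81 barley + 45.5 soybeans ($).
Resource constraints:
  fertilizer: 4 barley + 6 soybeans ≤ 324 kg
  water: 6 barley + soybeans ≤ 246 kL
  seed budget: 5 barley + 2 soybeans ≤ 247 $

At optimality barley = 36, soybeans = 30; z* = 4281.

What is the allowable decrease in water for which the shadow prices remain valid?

Binding constraints: fertilizer, water. The basis is B = [[4,6],[6,1]] with det -32.
Per unit decrease in water, x* moves by d = (-0.1875, 0.125).
The basis stays optimal until barley reaches 0; allowable decrease = 192 kL.

192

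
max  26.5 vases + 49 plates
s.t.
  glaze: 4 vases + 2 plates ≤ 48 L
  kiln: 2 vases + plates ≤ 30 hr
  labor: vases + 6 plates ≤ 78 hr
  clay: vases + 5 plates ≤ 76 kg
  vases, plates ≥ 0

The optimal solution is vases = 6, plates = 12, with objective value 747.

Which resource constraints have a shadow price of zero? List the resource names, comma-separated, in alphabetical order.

clay, kiln

glaze: 48/48 (binding)
kiln: 24/30 (slack 6)
labor: 78/78 (binding)
clay: 66/76 (slack 10)
By complementary slackness, a constraint with positive slack has shadow price 0 → clay, kiln.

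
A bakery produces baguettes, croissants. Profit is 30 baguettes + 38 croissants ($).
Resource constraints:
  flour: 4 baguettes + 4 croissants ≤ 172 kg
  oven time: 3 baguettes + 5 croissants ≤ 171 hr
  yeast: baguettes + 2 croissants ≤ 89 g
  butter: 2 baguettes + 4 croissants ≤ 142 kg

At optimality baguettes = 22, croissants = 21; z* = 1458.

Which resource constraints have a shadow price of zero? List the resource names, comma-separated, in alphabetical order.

butter, yeast

flour: 172/172 (binding)
oven time: 171/171 (binding)
yeast: 64/89 (slack 25)
butter: 128/142 (slack 14)
By complementary slackness, a constraint with positive slack has shadow price 0 → butter, yeast.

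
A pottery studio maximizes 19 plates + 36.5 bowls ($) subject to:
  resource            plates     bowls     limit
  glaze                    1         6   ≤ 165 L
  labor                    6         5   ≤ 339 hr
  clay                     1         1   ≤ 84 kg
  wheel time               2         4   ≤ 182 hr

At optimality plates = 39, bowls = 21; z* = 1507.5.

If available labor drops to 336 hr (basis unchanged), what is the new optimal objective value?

1500

At the optimum: glaze uses 165 of 165 (binding); labor uses 339 of 339 (binding); clay uses 60 of 84 (slack = 24); wheel time uses 162 of 182 (slack = 20).
Slack constraints have shadow price 0 (complementary slackness).
From A_Bᵀ y = c: 1·y_glaze + 6·y_labor = 19; 6·y_glaze + 5·y_labor = 36.5.
→ y_glaze = 4 and y_labor = 2.5.
Δz = y_labor·Δb = 2.5 × (-3) = -7.5, so new z* = 1507.5 − 7.5 = 1500.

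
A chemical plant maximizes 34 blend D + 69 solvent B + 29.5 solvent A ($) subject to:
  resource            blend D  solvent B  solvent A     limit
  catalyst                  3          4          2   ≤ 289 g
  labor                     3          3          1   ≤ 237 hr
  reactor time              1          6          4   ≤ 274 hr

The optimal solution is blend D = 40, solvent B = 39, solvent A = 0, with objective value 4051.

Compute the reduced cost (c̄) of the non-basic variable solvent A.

At the optimum: catalyst uses 276 of 289 (slack = 13); labor uses 237 of 237 (binding); reactor time uses 274 of 274 (binding).
Since catalyst is not tight, its dual is 0.
Dual feasibility on the basic columns requires 3·y_labor + 1·y_reactor time = 34, 3·y_labor + 6·y_reactor time = 69.
This yields shadow prices y_labor = 9, y_reactor time = 7.
Reduced cost of solvent A: c₃ − yᵀa₃ = 29.5 − (9·1 + 7·4) = 29.5 − 37 = -7.5.

-7.5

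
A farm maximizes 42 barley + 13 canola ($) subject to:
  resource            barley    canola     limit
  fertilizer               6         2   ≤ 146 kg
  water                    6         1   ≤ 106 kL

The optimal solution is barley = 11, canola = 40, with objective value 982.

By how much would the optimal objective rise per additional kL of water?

1

Both fertilizer and water are binding at x*.
From A_Bᵀ y = c: 6·y_fertilizer + 6·y_water = 42; 2·y_fertilizer + 1·y_water = 13.
Solving: y_fertilizer = 6, y_water = 1.
Shadow price of water = 1.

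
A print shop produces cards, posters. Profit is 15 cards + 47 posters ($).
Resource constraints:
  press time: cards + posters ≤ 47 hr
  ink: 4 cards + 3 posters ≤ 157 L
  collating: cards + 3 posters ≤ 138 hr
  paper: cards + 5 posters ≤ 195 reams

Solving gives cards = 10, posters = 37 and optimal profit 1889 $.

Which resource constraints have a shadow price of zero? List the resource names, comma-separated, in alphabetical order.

collating, ink

press time: 47/47 (binding)
ink: 151/157 (slack 6)
collating: 121/138 (slack 17)
paper: 195/195 (binding)
By complementary slackness, a constraint with positive slack has shadow price 0 → collating, ink.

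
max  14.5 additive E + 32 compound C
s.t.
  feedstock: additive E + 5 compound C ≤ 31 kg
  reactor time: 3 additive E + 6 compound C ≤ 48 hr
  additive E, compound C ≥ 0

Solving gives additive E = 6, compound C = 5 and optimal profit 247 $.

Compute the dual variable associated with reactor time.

4.5

Check each constraint at x*: feedstock 31/31 (tight); reactor time 48/48 (tight).
Dual feasibility on the basic columns requires 1·y_feedstock + 3·y_reactor time = 14.5, 5·y_feedstock + 6·y_reactor time = 32.
This yields shadow prices y_feedstock = 1, y_reactor time = 4.5.
Shadow price of reactor time = 4.5.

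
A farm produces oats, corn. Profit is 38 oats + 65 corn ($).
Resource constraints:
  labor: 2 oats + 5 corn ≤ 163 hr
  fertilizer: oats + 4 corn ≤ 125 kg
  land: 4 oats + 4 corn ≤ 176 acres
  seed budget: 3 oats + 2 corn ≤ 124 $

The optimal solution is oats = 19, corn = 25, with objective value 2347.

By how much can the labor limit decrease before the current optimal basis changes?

51

Binding constraints: labor, land. The basis is B = [[2,5],[4,4]] with det -12.
Per unit decrease in labor, x* moves by d = (0.3333, -0.3333).
The basis stays optimal until seed budget becomes binding; allowable decrease = 51 hr.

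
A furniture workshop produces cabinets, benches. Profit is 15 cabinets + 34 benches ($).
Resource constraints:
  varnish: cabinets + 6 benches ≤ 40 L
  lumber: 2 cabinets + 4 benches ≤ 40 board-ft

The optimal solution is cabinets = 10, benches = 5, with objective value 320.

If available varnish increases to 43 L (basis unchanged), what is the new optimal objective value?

Check each constraint at x*: varnish 40/40 (tight); lumber 40/40 (tight).
Dual feasibility on the basic columns requires 1·y_varnish + 2·y_lumber = 15, 6·y_varnish + 4·y_lumber = 34.
Solving: y_varnish = 1, y_lumber = 7.
Δz = y_varnish·Δb = 1 × (3) = 3, so new z* = 320 + 3 = 323.

323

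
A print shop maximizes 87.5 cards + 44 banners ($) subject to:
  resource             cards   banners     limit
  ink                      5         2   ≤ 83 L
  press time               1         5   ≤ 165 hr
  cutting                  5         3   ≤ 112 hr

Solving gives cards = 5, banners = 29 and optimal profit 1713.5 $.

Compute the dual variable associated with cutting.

Check each constraint at x*: ink 83/83 (tight); press time 150/165 (slack 15); cutting 112/112 (tight).
Slack constraints have shadow price 0 (complementary slackness).
Dual feasibility on the basic columns requires 5·y_ink + 5·y_cutting = 87.5, 2·y_ink + 3·y_cutting = 44.
Solving: y_ink = 8.5, y_cutting = 9.
Shadow price of cutting = 9.

9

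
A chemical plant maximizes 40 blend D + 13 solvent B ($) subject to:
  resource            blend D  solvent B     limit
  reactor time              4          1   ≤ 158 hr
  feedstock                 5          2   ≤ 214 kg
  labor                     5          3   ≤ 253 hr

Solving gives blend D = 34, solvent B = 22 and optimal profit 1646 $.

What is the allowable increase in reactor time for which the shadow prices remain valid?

13.2

Binding constraints: reactor time, feedstock. The basis is B = [[4,1],[5,2]] with det 3.
Per unit increase in reactor time, x* moves by d = (0.6667, -1.6667).
The basis stays optimal until solvent B reaches 0; allowable increase = 13.2 hr.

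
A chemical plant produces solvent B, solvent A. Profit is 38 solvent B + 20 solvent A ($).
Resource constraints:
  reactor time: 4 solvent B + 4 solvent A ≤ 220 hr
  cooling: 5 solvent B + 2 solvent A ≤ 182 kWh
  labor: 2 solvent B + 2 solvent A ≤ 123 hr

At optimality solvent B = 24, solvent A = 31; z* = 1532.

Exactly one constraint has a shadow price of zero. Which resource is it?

reactor time: 220/220 (binding)
cooling: 182/182 (binding)
labor: 110/123 (slack 13)
By complementary slackness, a constraint with positive slack has shadow price 0 → labor.

labor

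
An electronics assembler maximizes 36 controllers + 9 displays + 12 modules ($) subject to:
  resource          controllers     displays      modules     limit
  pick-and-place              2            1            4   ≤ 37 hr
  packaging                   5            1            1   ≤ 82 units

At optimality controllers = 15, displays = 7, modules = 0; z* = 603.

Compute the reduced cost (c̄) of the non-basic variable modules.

At the optimum: pick-and-place uses 37 of 37 (binding); packaging uses 82 of 82 (binding).
The binding rows give the dual system: 2·y_pick-and-place + 5·y_packaging = 36 and 1·y_pick-and-place + 1·y_packaging = 9.
This yields shadow prices y_pick-and-place = 3, y_packaging = 6.
Reduced cost of modules: c₃ − yᵀa₃ = 12 − (3·4 + 6·1) = 12 − 18 = -6.

-6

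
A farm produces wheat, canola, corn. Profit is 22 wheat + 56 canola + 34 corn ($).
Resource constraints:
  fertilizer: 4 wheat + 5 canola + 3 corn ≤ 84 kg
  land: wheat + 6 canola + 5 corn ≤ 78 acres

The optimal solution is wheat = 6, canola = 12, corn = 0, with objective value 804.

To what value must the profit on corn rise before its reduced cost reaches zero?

42

Check each constraint at x*: fertilizer 84/84 (tight); land 78/78 (tight).
The binding rows give the dual system: 4·y_fertilizer + 1·y_land = 22 and 5·y_fertilizer + 6·y_land = 56.
→ y_fertilizer = 4 and y_land = 6.
corn enters the basis when its profit ≥ yᵀa₃ = 4·3 + 6·5 = 42.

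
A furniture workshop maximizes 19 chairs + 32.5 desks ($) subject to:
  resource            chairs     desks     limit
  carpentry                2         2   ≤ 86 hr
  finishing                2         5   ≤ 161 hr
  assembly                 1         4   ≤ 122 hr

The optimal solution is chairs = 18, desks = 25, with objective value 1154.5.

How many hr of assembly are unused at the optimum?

4

assembly used = 1·18 + 4·25 = 118; slack = 122 − 118 = 4.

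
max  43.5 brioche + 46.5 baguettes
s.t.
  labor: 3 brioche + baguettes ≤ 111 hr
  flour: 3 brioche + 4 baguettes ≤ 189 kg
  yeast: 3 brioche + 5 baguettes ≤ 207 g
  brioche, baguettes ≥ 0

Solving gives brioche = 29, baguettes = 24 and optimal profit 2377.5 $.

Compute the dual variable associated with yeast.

Check each constraint at x*: labor 111/111 (tight); flour 183/189 (slack 6); yeast 207/207 (tight).
Slack constraints have shadow price 0 (complementary slackness).
From A_Bᵀ y = c: 3·y_labor + 3·y_yeast = 43.5; 1·y_labor + 5·y_yeast = 46.5.
→ y_labor = 6.5 and y_yeast = 8.
Shadow price of yeast = 8.

8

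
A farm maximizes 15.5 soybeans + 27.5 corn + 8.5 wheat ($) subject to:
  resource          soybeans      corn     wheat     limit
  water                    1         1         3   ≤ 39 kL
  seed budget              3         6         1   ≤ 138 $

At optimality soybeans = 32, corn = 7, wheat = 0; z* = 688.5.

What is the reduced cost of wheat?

Both water and seed budget are binding at x*.
The binding rows give the dual system: 1·y_water + 3·y_seed budget = 15.5 and 1·y_water + 6·y_seed budget = 27.5.
→ y_water = 3.5 and y_seed budget = 4.
Reduced cost of wheat: c₃ − yᵀa₃ = 8.5 − (3.5·3 + 4·1) = 8.5 − 14.5 = -6.

-6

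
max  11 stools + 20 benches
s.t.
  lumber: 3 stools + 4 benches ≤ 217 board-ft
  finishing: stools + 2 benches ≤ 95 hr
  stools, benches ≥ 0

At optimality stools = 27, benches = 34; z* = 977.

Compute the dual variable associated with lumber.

1

Both lumber and finishing are binding at x*.
From A_Bᵀ y = c: 3·y_lumber + 1·y_finishing = 11; 4·y_lumber + 2·y_finishing = 20.
This yields shadow prices y_lumber = 1, y_finishing = 8.
Shadow price of lumber = 1.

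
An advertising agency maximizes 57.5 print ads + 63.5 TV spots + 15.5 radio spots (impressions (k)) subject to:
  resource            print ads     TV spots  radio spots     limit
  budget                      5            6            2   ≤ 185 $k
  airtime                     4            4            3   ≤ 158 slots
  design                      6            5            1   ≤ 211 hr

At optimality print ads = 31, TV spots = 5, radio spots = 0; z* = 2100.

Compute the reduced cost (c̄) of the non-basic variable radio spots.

Binding: budget and design. Non-binding: airtime (14 unused).
Slack constraints have shadow price 0 (complementary slackness).
The binding rows give the dual system: 5·y_budget + 6·y_design = 57.5 and 6·y_budget + 5·y_design = 63.5.
This yields shadow prices y_budget = 8.5, y_design = 2.5.
Reduced cost of radio spots: c₃ − yᵀa₃ = 15.5 − (8.5·2 + 2.5·1) = 15.5 − 19.5 = -4.

-4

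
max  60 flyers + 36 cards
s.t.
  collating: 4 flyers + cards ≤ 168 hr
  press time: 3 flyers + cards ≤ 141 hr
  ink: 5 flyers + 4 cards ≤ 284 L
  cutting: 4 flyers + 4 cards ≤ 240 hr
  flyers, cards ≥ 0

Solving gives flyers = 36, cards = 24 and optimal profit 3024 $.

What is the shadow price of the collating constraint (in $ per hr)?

Binding: collating and cutting. Non-binding: press time (9 unused), ink (8 unused).
By complementary slackness, y = 0 for the non-binding constraints.
From A_Bᵀ y = c: 4·y_collating + 4·y_cutting = 60; 1·y_collating + 4·y_cutting = 36.
→ y_collating = 8 and y_cutting = 7.
Shadow price of collating = 8.

8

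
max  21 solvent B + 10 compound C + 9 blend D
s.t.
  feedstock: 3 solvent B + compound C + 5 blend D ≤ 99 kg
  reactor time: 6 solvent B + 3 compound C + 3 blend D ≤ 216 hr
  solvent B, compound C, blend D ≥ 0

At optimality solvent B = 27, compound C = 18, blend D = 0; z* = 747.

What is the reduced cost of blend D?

At the optimum: feedstock uses 99 of 99 (binding); reactor time uses 216 of 216 (binding).
From A_Bᵀ y = c: 3·y_feedstock + 6·y_reactor time = 21; 1·y_feedstock + 3·y_reactor time = 10.
This yields shadow prices y_feedstock = 1, y_reactor time = 3.
Reduced cost of blend D: c₃ − yᵀa₃ = 9 − (1·5 + 3·3) = 9 − 14 = -5.

-5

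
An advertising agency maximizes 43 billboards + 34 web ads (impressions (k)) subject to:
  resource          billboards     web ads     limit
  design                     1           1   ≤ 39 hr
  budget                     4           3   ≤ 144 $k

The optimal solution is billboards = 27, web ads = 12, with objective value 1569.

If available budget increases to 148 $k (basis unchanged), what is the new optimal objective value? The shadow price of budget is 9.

Δb = 4, so new z* = 1569 + (9)·(4) = 1569 + 36 = 1605.

1605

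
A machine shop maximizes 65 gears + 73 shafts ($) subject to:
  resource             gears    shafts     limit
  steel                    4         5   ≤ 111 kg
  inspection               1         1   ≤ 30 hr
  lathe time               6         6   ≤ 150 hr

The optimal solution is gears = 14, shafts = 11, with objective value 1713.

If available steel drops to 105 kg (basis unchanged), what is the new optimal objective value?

1665

Check each constraint at x*: steel 111/111 (tight); inspection 25/30 (slack 5); lathe time 150/150 (tight).
By complementary slackness, y = 0 for the non-binding constraint.
The binding rows give the dual system: 4·y_steel + 6·y_lathe time = 65 and 5·y_steel + 6·y_lathe time = 73.
This yields shadow prices y_steel = 8, y_lathe time = 5.5.
Δz = y_steel·Δb = 8 × (-6) = -48, so new z* = 1713 − 48 = 1665.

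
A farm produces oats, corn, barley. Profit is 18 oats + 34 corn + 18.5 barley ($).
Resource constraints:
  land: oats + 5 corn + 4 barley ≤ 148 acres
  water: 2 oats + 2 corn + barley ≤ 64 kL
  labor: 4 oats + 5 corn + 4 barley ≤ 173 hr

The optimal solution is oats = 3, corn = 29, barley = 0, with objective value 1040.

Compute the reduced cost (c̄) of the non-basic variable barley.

Check each constraint at x*: land 148/148 (tight); water 64/64 (tight); labor 157/173 (slack 16).
Slack constraints have shadow price 0 (complementary slackness).
Dual feasibility on the basic columns requires 1·y_land + 2·y_water = 18, 5·y_land + 2·y_water = 34.
→ y_land = 4 and y_water = 7.
Reduced cost of barley: c₃ − yᵀa₃ = 18.5 − (4·4 + 7·1) = 18.5 − 23 = -4.5.

-4.5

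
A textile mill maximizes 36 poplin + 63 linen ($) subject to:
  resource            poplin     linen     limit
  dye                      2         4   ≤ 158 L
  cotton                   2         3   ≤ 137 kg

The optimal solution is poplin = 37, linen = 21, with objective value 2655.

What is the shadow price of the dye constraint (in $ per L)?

Check each constraint at x*: dye 158/158 (tight); cotton 137/137 (tight).
From A_Bᵀ y = c: 2·y_dye + 2·y_cotton = 36; 4·y_dye + 3·y_cotton = 63.
Solving: y_dye = 9, y_cotton = 9.
Shadow price of dye = 9.

9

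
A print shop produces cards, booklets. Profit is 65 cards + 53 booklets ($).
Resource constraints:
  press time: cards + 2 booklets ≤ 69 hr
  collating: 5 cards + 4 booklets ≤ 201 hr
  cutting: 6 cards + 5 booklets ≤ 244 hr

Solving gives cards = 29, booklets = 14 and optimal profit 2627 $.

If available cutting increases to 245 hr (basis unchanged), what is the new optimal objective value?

2632

Check each constraint at x*: press time 57/69 (slack 12); collating 201/201 (tight); cutting 244/244 (tight).
By complementary slackness, y = 0 for the non-binding constraint.
The binding rows give the dual system: 5·y_collating + 6·y_cutting = 65 and 4·y_collating + 5·y_cutting = 53.
This yields shadow prices y_collating = 7, y_cutting = 5.
Δz = y_cutting·Δb = 5 × (1) = 5, so new z* = 2627 + 5 = 2632.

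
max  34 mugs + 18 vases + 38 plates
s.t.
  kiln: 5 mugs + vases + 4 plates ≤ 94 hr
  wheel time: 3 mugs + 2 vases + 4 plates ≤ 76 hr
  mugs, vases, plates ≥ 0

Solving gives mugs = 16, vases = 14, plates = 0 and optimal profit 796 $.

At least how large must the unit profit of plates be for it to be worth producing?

40

Check each constraint at x*: kiln 94/94 (tight); wheel time 76/76 (tight).
The binding rows give the dual system: 5·y_kiln + 3·y_wheel time = 34 and 1·y_kiln + 2·y_wheel time = 18.
→ y_kiln = 2 and y_wheel time = 8.
plates enters the basis when its profit ≥ yᵀa₃ = 2·4 + 8·4 = 40.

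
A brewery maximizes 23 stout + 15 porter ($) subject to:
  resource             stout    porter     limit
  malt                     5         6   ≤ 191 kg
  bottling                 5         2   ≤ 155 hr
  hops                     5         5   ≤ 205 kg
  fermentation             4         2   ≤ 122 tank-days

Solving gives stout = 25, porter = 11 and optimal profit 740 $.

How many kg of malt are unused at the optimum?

malt used = 5·25 + 6·11 = 191; slack = 191 − 191 = 0.

0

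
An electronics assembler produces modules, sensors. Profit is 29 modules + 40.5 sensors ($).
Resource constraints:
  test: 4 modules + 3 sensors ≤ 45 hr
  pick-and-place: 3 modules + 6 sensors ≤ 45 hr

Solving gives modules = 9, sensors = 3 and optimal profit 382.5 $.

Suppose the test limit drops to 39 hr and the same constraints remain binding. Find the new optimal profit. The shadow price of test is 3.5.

Δb = -6, so new z* = 382.5 + (3.5)·(-6) = 382.5 − 21 = 361.5.

361.5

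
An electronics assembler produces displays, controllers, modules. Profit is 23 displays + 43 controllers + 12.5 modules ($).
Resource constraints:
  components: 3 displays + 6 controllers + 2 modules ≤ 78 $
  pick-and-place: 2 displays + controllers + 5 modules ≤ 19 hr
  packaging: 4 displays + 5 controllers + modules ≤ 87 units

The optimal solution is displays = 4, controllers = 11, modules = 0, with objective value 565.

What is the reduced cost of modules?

-6.5

At the optimum: components uses 78 of 78 (binding); pick-and-place uses 19 of 19 (binding); packaging uses 71 of 87 (slack = 16).
Since packaging is not tight, its dual is 0.
The binding rows give the dual system: 3·y_components + 2·y_pick-and-place = 23 and 6·y_components + 1·y_pick-and-place = 43.
Solving: y_components = 7, y_pick-and-place = 1.
Reduced cost of modules: c₃ − yᵀa₃ = 12.5 − (7·2 + 1·5) = 12.5 − 19 = -6.5.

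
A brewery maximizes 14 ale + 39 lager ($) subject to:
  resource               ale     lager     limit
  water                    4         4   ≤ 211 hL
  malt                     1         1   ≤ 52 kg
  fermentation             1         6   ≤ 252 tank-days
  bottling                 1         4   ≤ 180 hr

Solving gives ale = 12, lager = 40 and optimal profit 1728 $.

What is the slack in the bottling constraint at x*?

bottling used = 1·12 + 4·40 = 172; slack = 180 − 172 = 8.

8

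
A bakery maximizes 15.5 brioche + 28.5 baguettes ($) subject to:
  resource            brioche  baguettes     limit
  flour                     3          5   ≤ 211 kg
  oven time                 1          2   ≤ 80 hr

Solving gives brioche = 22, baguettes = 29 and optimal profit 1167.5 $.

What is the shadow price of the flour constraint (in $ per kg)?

2.5

Both flour and oven time are binding at x*.
From A_Bᵀ y = c: 3·y_flour + 1·y_oven time = 15.5; 5·y_flour + 2·y_oven time = 28.5.
Solving: y_flour = 2.5, y_oven time = 8.
Shadow price of flour = 2.5.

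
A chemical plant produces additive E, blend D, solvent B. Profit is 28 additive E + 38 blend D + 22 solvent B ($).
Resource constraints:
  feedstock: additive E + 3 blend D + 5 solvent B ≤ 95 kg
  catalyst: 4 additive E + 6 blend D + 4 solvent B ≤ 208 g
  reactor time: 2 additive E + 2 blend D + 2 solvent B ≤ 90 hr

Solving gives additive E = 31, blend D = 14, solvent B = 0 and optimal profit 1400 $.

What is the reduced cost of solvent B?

Binding: catalyst and reactor time. Non-binding: feedstock (22 unused).
Since feedstock is not tight, its dual is 0.
The binding rows give the dual system: 4·y_catalyst + 2·y_reactor time = 28 and 6·y_catalyst + 2·y_reactor time = 38.
Solving: y_catalyst = 5, y_reactor time = 4.
Reduced cost of solvent B: c₃ − yᵀa₃ = 22 − (5·4 + 4·2) = 22 − 28 = -6.

-6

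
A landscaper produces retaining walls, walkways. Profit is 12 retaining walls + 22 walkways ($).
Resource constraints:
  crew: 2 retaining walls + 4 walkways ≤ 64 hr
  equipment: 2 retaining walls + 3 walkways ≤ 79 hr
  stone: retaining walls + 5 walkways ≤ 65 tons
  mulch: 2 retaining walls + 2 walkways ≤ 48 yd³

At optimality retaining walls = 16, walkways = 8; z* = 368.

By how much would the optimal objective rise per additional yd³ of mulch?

Check each constraint at x*: crew 64/64 (tight); equipment 56/79 (slack 23); stone 56/65 (slack 9); mulch 48/48 (tight).
Slack constraints have shadow price 0 (complementary slackness).
From A_Bᵀ y = c: 2·y_crew + 2·y_mulch = 12; 4·y_crew + 2·y_mulch = 22.
Solving: y_crew = 5, y_mulch = 1.
Shadow price of mulch = 1.

1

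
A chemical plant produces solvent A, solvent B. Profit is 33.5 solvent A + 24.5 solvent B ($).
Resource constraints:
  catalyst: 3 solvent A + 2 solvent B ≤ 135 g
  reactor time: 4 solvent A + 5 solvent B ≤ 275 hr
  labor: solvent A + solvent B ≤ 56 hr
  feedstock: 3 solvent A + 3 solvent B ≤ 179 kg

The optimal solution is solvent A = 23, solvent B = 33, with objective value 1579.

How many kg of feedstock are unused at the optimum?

11

feedstock used = 3·23 + 3·33 = 168; slack = 179 − 168 = 11.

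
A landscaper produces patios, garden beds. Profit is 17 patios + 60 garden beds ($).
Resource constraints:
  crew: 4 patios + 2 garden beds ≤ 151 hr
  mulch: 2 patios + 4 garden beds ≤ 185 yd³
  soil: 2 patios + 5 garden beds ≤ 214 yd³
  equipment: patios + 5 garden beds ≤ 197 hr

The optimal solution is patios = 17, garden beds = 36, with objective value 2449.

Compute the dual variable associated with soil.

5

Binding: soil and equipment. Non-binding: crew (11 unused), mulch (7 unused).
Since crew, mulch are not tight, their duals are 0.
From A_Bᵀ y = c: 2·y_soil + 1·y_equipment = 17; 5·y_soil + 5·y_equipment = 60.
This yields shadow prices y_soil = 5, y_equipment = 7.
Shadow price of soil = 5.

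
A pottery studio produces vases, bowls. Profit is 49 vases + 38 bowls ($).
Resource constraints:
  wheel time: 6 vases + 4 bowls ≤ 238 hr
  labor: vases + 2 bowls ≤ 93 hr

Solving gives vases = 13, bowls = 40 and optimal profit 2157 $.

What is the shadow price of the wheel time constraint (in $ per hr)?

7.5

At the optimum: wheel time uses 238 of 238 (binding); labor uses 93 of 93 (binding).
Dual feasibility on the basic columns requires 6·y_wheel time + 1·y_labor = 49, 4·y_wheel time + 2·y_labor = 38.
This yields shadow prices y_wheel time = 7.5, y_labor = 4.
Shadow price of wheel time = 7.5.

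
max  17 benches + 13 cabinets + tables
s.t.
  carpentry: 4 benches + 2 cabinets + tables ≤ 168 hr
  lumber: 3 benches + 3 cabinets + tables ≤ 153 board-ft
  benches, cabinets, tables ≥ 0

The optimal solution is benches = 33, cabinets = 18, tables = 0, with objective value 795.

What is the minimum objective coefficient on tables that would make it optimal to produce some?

5

Both carpentry and lumber are binding at x*.
From A_Bᵀ y = c: 4·y_carpentry + 3·y_lumber = 17; 2·y_carpentry + 3·y_lumber = 13.
This yields shadow prices y_carpentry = 2, y_lumber = 3.
tables enters the basis when its profit ≥ yᵀa₃ = 2·1 + 3·1 = 5.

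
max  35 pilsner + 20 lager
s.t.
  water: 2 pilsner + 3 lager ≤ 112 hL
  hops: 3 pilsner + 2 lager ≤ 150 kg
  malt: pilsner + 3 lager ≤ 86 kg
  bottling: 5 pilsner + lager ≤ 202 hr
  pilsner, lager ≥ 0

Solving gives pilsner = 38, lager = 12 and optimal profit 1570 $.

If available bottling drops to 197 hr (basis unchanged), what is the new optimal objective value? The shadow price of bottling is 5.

1545

Δb = -5, so new z* = 1570 + (5)·(-5) = 1570 − 25 = 1545.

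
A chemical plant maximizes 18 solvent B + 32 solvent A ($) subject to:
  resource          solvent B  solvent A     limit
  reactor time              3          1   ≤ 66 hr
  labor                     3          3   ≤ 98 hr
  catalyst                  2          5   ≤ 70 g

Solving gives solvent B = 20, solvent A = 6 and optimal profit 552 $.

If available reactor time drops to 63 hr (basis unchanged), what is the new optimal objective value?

546

Check each constraint at x*: reactor time 66/66 (tight); labor 78/98 (slack 20); catalyst 70/70 (tight).
Slack constraints have shadow price 0 (complementary slackness).
Dual feasibility on the basic columns requires 3·y_reactor time + 2·y_catalyst = 18, 1·y_reactor time + 5·y_catalyst = 32.
This yields shadow prices y_reactor time = 2, y_catalyst = 6.
Δz = y_reactor time·Δb = 2 × (-3) = -6, so new z* = 552 − 6 = 546.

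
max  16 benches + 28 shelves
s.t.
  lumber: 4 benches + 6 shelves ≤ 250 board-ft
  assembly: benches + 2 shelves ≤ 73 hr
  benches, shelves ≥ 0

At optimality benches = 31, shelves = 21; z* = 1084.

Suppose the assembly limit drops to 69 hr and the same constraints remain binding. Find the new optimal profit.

1052

At the optimum: lumber uses 250 of 250 (binding); assembly uses 73 of 73 (binding).
From A_Bᵀ y = c: 4·y_lumber + 1·y_assembly = 16; 6·y_lumber + 2·y_assembly = 28.
Solving: y_lumber = 2, y_assembly = 8.
Δz = y_assembly·Δb = 8 × (-4) = -32, so new z* = 1084 − 32 = 1052.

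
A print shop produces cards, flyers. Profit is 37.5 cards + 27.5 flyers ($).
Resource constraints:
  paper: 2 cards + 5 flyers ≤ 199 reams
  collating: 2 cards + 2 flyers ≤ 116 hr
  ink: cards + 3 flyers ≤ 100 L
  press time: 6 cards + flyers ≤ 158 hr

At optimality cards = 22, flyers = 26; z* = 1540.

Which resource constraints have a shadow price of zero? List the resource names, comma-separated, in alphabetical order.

collating, paper

paper: 174/199 (slack 25)
collating: 96/116 (slack 20)
ink: 100/100 (binding)
press time: 158/158 (binding)
By complementary slackness, a constraint with positive slack has shadow price 0 → collating, paper.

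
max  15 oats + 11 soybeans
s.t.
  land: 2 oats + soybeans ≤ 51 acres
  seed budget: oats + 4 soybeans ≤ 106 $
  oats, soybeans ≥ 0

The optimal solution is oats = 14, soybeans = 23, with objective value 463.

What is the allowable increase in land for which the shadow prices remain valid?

Binding constraints: land, seed budget. The basis is B = [[2,1],[1,4]] with det 7.
Per unit increase in land, x* moves by d = (0.5714, -0.1429).
The basis stays optimal until soybeans reaches 0; allowable increase = 161 acres.

161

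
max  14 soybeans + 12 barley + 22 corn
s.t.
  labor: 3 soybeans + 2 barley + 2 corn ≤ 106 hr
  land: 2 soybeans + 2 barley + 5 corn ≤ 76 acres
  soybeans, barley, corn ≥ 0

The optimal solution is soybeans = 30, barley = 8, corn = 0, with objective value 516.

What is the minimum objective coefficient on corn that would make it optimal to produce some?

Both labor and land are binding at x*.
The binding rows give the dual system: 3·y_labor + 2·y_land = 14 and 2·y_labor + 2·y_land = 12.
This yields shadow prices y_labor = 2, y_land = 4.
corn enters the basis when its profit ≥ yᵀa₃ = 2·2 + 4·5 = 24.

24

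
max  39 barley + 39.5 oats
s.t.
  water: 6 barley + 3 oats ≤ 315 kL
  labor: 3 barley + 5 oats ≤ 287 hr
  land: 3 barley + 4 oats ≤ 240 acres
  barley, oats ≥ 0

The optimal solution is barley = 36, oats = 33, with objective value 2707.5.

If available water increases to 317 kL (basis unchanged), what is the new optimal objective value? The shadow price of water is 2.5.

Δb = 2, so new z* = 2707.5 + (2.5)·(2) = 2707.5 + 5 = 2712.5.

2712.5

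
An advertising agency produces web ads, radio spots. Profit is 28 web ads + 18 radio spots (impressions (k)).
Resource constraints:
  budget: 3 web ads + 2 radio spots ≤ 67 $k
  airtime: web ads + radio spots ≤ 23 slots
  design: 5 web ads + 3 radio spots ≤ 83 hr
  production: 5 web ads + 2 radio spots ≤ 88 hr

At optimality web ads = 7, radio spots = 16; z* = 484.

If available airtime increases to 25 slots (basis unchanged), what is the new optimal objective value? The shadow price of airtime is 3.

490

Δb = 2, so new z* = 484 + (3)·(2) = 484 + 6 = 490.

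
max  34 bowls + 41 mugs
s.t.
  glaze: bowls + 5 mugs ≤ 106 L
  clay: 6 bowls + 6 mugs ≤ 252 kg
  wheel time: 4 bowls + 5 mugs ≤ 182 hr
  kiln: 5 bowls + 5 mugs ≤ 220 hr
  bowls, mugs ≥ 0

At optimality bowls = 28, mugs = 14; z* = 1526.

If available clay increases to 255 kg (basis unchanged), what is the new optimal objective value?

Check each constraint at x*: glaze 98/106 (slack 8); clay 252/252 (tight); wheel time 182/182 (tight); kiln 210/220 (slack 10).
Slack constraints have shadow price 0 (complementary slackness).
From A_Bᵀ y = c: 6·y_clay + 4·y_wheel time = 34; 6·y_clay + 5·y_wheel time = 41.
This yields shadow prices y_clay = 1, y_wheel time = 7.
Δz = y_clay·Δb = 1 × (3) = 3, so new z* = 1526 + 3 = 1529.

1529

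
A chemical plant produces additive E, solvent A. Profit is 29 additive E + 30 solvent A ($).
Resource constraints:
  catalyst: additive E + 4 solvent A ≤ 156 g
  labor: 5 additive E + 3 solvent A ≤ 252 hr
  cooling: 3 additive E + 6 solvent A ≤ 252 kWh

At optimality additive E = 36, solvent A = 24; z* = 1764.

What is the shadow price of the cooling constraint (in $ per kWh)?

3

At the optimum: catalyst uses 132 of 156 (slack = 24); labor uses 252 of 252 (binding); cooling uses 252 of 252 (binding).
By complementary slackness, y = 0 for the non-binding constraint.
Dual feasibility on the basic columns requires 5·y_labor + 3·y_cooling = 29, 3·y_labor + 6·y_cooling = 30.
This yields shadow prices y_labor = 4, y_cooling = 3.
Shadow price of cooling = 3.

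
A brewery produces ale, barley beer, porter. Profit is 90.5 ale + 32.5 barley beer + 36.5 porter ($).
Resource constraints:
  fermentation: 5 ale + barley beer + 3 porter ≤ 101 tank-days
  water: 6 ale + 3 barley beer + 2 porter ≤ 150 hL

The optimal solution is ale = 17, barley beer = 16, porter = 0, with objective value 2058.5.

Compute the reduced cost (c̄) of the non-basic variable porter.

At the optimum: fermentation uses 101 of 101 (binding); water uses 150 of 150 (binding).
The binding rows give the dual system: 5·y_fermentation + 6·y_water = 90.5 and 1·y_fermentation + 3·y_water = 32.5.
Solving: y_fermentation = 8.5, y_water = 8.
Reduced cost of porter: c₃ − yᵀa₃ = 36.5 − (8.5·3 + 8·2) = 36.5 − 41.5 = -5.

-5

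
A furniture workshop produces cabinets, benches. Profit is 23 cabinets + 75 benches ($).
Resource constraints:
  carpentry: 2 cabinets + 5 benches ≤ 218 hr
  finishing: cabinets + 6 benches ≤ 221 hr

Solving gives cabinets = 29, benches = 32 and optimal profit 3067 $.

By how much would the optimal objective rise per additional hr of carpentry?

9

Both carpentry and finishing are binding at x*.
The binding rows give the dual system: 2·y_carpentry + 1·y_finishing = 23 and 5·y_carpentry + 6·y_finishing = 75.
→ y_carpentry = 9 and y_finishing = 5.
Shadow price of carpentry = 9.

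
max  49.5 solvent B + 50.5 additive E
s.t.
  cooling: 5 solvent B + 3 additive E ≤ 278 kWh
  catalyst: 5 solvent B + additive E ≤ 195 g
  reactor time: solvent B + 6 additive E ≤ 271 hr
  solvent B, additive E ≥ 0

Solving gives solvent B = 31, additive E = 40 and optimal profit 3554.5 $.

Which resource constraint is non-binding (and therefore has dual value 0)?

cooling: 275/278 (slack 3)
catalyst: 195/195 (binding)
reactor time: 271/271 (binding)
By complementary slackness, a constraint with positive slack has shadow price 0 → cooling.

cooling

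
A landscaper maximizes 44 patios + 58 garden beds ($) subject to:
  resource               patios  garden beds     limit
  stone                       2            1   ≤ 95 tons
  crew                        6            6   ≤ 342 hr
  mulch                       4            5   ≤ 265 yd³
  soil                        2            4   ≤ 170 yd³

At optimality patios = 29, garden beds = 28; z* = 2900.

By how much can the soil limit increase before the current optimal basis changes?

18

Binding constraints: crew, soil. The basis is B = [[6,6],[2,4]] with det 12.
Per unit increase in soil, x* moves by d = (-0.5, 0.5).
The basis stays optimal until mulch becomes binding; allowable increase = 18 yd³.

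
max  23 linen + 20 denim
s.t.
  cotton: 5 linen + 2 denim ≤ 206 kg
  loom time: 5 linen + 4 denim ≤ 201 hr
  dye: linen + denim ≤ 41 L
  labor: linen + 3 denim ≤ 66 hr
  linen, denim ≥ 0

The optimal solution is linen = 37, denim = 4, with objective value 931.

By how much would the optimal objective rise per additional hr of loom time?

At the optimum: cotton uses 193 of 206 (slack = 13); loom time uses 201 of 201 (binding); dye uses 41 of 41 (binding); labor uses 49 of 66 (slack = 17).
Since cotton, labor are not tight, their duals are 0.
Dual feasibility on the basic columns requires 5·y_loom time + 1·y_dye = 23, 4·y_loom time + 1·y_dye = 20.
→ y_loom time = 3 and y_dye = 8.
Shadow price of loom time = 3.

3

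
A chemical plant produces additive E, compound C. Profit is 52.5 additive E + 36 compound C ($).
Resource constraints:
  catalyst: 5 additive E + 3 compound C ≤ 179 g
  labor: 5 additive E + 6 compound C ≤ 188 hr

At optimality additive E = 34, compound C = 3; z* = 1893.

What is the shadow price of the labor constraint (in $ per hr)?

At the optimum: catalyst uses 179 of 179 (binding); labor uses 188 of 188 (binding).
The binding rows give the dual system: 5·y_catalyst + 5·y_labor = 52.5 and 3·y_catalyst + 6·y_labor = 36.
This yields shadow prices y_catalyst = 9, y_labor = 1.5.
Shadow price of labor = 1.5.

1.5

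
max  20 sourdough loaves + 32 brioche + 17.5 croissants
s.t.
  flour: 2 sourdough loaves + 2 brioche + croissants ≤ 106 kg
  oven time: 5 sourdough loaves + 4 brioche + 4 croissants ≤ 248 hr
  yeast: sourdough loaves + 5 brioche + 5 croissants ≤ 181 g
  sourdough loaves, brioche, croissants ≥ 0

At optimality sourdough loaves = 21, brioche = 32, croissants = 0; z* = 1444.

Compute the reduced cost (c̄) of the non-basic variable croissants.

-6

At the optimum: flour uses 106 of 106 (binding); oven time uses 233 of 248 (slack = 15); yeast uses 181 of 181 (binding).
By complementary slackness, y = 0 for the non-binding constraint.
The binding rows give the dual system: 2·y_flour + 1·y_yeast = 20 and 2·y_flour + 5·y_yeast = 32.
→ y_flour = 8.5 and y_yeast = 3.
Reduced cost of croissants: c₃ − yᵀa₃ = 17.5 − (8.5·1 + 3·5) = 17.5 − 23.5 = -6.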